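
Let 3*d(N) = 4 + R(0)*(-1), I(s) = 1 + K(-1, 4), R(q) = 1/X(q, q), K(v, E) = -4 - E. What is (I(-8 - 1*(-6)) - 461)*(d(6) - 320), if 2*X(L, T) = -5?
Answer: 745368/5 ≈ 1.4907e+5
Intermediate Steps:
X(L, T) = -5/2 (X(L, T) = (½)*(-5) = -5/2)
R(q) = -⅖ (R(q) = 1/(-5/2) = -⅖)
I(s) = -7 (I(s) = 1 + (-4 - 1*4) = 1 + (-4 - 4) = 1 - 8 = -7)
d(N) = 22/15 (d(N) = (4 - ⅖*(-1))/3 = (4 + ⅖)/3 = (⅓)*(22/5) = 22/15)
(I(-8 - 1*(-6)) - 461)*(d(6) - 320) = (-7 - 461)*(22/15 - 320) = -468*(-4778/15) = 745368/5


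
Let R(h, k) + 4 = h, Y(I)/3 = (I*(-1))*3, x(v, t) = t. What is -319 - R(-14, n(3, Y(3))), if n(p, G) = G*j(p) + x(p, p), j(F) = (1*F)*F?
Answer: -301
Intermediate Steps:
Y(I) = -9*I (Y(I) = 3*((I*(-1))*3) = 3*(-I*3) = 3*(-3*I) = -9*I)
j(F) = F**2 (j(F) = F*F = F**2)
n(p, G) = p + G*p**2 (n(p, G) = G*p**2 + p = p + G*p**2)
R(h, k) = -4 + h
-319 - R(-14, n(3, Y(3))) = -319 - (-4 - 14) = -319 - 1*(-18) = -319 + 18 = -301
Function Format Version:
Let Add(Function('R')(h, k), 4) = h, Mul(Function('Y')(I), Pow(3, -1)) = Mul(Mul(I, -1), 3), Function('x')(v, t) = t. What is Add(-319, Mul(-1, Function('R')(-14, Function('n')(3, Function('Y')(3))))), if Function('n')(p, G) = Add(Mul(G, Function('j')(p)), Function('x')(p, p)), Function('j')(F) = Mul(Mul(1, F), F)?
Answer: -301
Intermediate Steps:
Function('Y')(I) = Mul(-9, I) (Function('Y')(I) = Mul(3, Mul(Mul(I, -1), 3)) = Mul(3, Mul(Mul(-1, I), 3)) = Mul(3, Mul(-3, I)) = Mul(-9, I))
Function('j')(F) = Pow(F, 2) (Function('j')(F) = Mul(F, F) = Pow(F, 2))
Function('n')(p, G) = Add(p, Mul(G, Pow(p, 2))) (Function('n')(p, G) = Add(Mul(G, Pow(p, 2)), p) = Add(p, Mul(G, Pow(p, 2))))
Function('R')(h, k) = Add(-4, h)
Add(-319, Mul(-1, Function('R')(-14, Function('n')(3, Function('Y')(3))))) = Add(-319, Mul(-1, Add(-4, -14))) = Add(-319, Mul(-1, -18)) = Add(-319, 18) = -301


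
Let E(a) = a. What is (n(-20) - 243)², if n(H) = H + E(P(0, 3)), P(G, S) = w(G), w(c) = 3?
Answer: 67600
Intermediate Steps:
P(G, S) = 3
n(H) = 3 + H (n(H) = H + 3 = 3 + H)
(n(-20) - 243)² = ((3 - 20) - 243)² = (-17 - 243)² = (-260)² = 67600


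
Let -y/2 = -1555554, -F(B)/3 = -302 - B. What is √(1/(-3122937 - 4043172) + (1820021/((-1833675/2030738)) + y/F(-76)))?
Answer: I*√2189583524505279513596208561543589/32996790800555 ≈ 1418.1*I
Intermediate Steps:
F(B) = 906 + 3*B (F(B) = -3*(-302 - B) = 906 + 3*B)
y = 3111108 (y = -2*(-1555554) = 3111108)
√(1/(-3122937 - 4043172) + (1820021/((-1833675/2030738)) + y/F(-76))) = √(1/(-3122937 - 4043172) + (1820021/((-1833675/2030738)) + 3111108/(906 + 3*(-76)))) = √(1/(-7166109) + (1820021/((-1833675*1/2030738)) + 3111108/(906 - 228))) = √(-1/7166109 + (1820021/(-1833675/2030738) + 3111108/678)) = √(-1/7166109 + (1820021*(-2030738/1833675) + 3111108*(1/678))) = √(-1/7166109 + (-3695985805498/1833675 + 518518/113)) = √(-1/7166109 - 416695602527624/207205275) = √(-331787345281537366699/164983954002775) = I*√2189583524505279513596208561543589/32996790800555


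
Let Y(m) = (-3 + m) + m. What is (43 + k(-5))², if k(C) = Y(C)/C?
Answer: 51984/25 ≈ 2079.4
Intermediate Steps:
Y(m) = -3 + 2*m
k(C) = (-3 + 2*C)/C
(43 + k(-5))² = (43 + (2 - 3/(-5)))² = (43 + (2 - 3*(-⅕)))² = (43 + (2 + ⅗))² = (43 + 13/5)² = (228/5)² = 51984/25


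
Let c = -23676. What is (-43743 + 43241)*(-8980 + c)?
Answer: 16393312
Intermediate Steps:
(-43743 + 43241)*(-8980 + c) = (-43743 + 43241)*(-8980 - 23676) = -502*(-32656) = 16393312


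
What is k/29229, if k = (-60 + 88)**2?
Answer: 784/29229 ≈ 0.026823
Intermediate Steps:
k = 784 (k = 28**2 = 784)
k/29229 = 784/29229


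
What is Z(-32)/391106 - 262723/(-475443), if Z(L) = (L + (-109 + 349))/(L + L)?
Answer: 411003985793/743794439832 ≈ 0.55258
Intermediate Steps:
Z(L) = (240 + L)/(2*L) (Z(L) = (L + 240)/((2*L)) = (240 + L)*(1/(2*L)) = (240 + L)/(2*L))
Z(-32)/391106 - 262723/(-475443) = ((½)*(240 - 32)/(-32))/391106 - 262723/(-475443) = ((½)*(-1/32)*208)*(1/391106) - 262723*(-1/475443) = -13/4*1/391106 + 262723/475443 = -13/1564424 + 262723/475443 = 411003985793/743794439832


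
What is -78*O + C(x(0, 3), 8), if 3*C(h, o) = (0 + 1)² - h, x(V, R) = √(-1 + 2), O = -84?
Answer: 6552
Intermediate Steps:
x(V, R) = 1 (x(V, R) = √1 = 1)
C(h, o) = ⅓ - h/3 (C(h, o) = ((0 + 1)² - h)/3 = (1² - h)/3 = (1 - h)/3 = ⅓ - h/3)
-78*O + C(x(0, 3), 8) = -78*(-84) + (⅓ - ⅓*1) = 6552 + (⅓ - ⅓) = 6552 + 0 = 6552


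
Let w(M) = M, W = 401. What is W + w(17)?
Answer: 418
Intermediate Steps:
W + w(17) = 401 + 17 = 418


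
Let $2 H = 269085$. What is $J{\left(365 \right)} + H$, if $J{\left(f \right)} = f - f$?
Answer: $\frac{269085}{2} \approx 1.3454 \cdot 10^{5}$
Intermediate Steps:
$H = \frac{269085}{2}$ ($H = \frac{1}{2} \cdot 269085 = \frac{269085}{2} \approx 1.3454 \cdot 10^{5}$)
$J{\left(f \right)} = 0$
$J{\left(365 \right)} + H = 0 + \frac{269085}{2} = \frac{269085}{2}$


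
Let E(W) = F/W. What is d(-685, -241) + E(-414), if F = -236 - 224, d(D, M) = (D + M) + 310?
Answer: -5534/9 ≈ -614.89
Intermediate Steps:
d(D, M) = 310 + D + M
F = -460
E(W) = -460/W
d(-685, -241) + E(-414) = (310 - 685 - 241) - 460/(-414) = -616 - 460*(-1/414) = -616 + 10/9 = -5534/9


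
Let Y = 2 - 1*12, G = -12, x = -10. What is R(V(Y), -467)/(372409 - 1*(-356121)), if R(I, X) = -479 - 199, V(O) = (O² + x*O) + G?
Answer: -339/364265 ≈ -0.00093064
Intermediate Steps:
Y = -10 (Y = 2 - 12 = -10)
V(O) = -12 + O² - 10*O (V(O) = (O² - 10*O) - 12 = -12 + O² - 10*O)
R(I, X) = -678
R(V(Y), -467)/(372409 - 1*(-356121)) = -678/(372409 - 1*(-356121)) = -678/(372409 + 356121) = -678/728530 = -678*1/728530 = -339/364265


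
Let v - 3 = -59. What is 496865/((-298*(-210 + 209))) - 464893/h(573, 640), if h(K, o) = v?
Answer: 83181277/8344 ≈ 9969.0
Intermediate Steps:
v = -56 (v = 3 - 59 = -56)
h(K, o) = -56
496865/((-298*(-210 + 209))) - 464893/h(573, 640) = 496865/((-298*(-210 + 209))) - 464893/(-56) = 496865/((-298*(-1))) - 464893*(-1/56) = 496865/298 + 464893/56 = 83181277/8344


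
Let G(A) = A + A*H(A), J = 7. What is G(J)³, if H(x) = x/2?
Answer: 250047/8 ≈ 31256.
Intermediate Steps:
H(x) = x/2 (H(x) = x*(½) = x/2)
G(A) = A + A²/2 (G(A) = A + A*(A/2) = A + A²/2)
G(J)³ = ((½)*7*(2 + 7))³ = ((½)*7*9)³ = (63/2)³ = 250047/8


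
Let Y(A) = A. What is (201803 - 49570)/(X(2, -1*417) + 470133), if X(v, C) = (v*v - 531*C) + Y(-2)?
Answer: 152233/691562 ≈ 0.22013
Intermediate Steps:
X(v, C) = -2 + v**2 - 531*C (X(v, C) = (v*v - 531*C) - 2 = (v**2 - 531*C) - 2 = -2 + v**2 - 531*C)
(201803 - 49570)/(X(2, -1*417) + 470133) = (201803 - 49570)/((-2 + 2**2 - (-531)*417) + 470133) = 152233/((-2 + 4 - 531*(-417)) + 470133) = 152233/((-2 + 4 + 221427) + 470133) = 152233/(221429 + 470133) = 152233/691562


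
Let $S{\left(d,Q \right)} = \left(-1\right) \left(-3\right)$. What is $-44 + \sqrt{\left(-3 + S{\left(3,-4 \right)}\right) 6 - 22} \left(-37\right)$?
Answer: $-44 - 37 i \sqrt{22} \approx -44.0 - 173.55 i$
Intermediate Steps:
$S{\left(d,Q \right)} = 3$
$-44 + \sqrt{\left(-3 + S{\left(3,-4 \right)}\right) 6 - 22} \left(-37\right) = -44 + \sqrt{\left(-3 + 3\right) 6 - 22} \left(-37\right) = -44 + \sqrt{0 \cdot 6 - 22} \left(-37\right) = -44 + \sqrt{0 - 22} \left(-37\right) = -44 + \sqrt{-22} \left(-37\right) = -44 + i \sqrt{22} \left(-37\right) = -44 - 37 i \sqrt{22}$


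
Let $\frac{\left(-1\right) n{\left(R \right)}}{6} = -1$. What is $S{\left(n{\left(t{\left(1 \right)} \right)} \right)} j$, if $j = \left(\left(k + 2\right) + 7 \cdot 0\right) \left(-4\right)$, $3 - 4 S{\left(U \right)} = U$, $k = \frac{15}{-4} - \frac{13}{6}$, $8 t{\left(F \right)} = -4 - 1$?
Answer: $- \frac{47}{4} \approx -11.75$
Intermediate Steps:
$t{\left(F \right)} = - \frac{5}{8}$ ($t{\left(F \right)} = \frac{-4 - 1}{8} = \frac{1}{8} \left(-5\right) = - \frac{5}{8}$)
$n{\left(R \right)} = 6$ ($n{\left(R \right)} = \left(-6\right) \left(-1\right) = 6$)
$k = - \frac{71}{12}$ ($k = 15 \left(- \frac{1}{4}\right) - \frac{13}{6} = - \frac{15}{4} - \frac{13}{6} = - \frac{71}{12} \approx -5.9167$)
$S{\left(U \right)} = \frac{3}{4} - \frac{U}{4}$
$j = \frac{47}{3}$ ($j = \left(\left(- \frac{71}{12} + 2\right) + 7 \cdot 0\right) \left(-4\right) = \left(- \frac{47}{12} + 0\right) \left(-4\right) = \left(- \frac{47}{12}\right) \left(-4\right) = \frac{47}{3} \approx 15.667$)
$S{\left(n{\left(t{\left(1 \right)} \right)} \right)} j = \left(\frac{3}{4} - \frac{3}{2}\right) \frac{47}{3} = \left(- \frac{3}{4}\right) \frac{47}{3} = - \frac{47}{4}$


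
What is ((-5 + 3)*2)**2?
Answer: 16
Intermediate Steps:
((-5 + 3)*2)**2 = (-2*2)**2 = (-4)**2 = 16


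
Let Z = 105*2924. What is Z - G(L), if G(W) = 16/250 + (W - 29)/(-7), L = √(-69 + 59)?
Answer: 268638819/875 + I*√10/7 ≈ 3.0702e+5 + 0.45175*I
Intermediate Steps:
L = I*√10 (L = √(-10) = I*√10 ≈ 3.1623*I)
G(W) = 3681/875 - W/7 (G(W) = 16*(1/250) + (-29 + W)*(-⅐) = 8/125 + (29/7 - W/7) = 3681/875 - W/7)
Z = 307020
Z - G(L) = 307020 - (3681/875 - I*√10/7) = 307020 + (-3681/875 + I*√10/7) = 268638819/875 + I*√10/7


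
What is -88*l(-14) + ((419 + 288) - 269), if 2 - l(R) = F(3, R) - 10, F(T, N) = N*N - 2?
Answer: 16454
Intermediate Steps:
F(T, N) = -2 + N² (F(T, N) = N² - 2 = -2 + N²)
l(R) = 14 - R² (l(R) = 2 - ((-2 + R²) - 10) = 2 - (-12 + R²) = 2 + (12 - R²) = 14 - R²)
-88*l(-14) + ((419 + 288) - 269) = -88*(14 - 1*(-14)²) + ((419 + 288) - 269) = -88*(14 - 1*196) + (707 - 269) = -88*(14 - 196) + 438 = -88*(-182) + 438 = 16016 + 438 = 16454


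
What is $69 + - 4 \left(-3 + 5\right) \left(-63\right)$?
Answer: $573$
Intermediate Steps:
$69 + - 4 \left(-3 + 5\right) \left(-63\right) = 69 + \left(-4\right) 2 \left(-63\right) = 69 - -504 = 69 + 504 = 573$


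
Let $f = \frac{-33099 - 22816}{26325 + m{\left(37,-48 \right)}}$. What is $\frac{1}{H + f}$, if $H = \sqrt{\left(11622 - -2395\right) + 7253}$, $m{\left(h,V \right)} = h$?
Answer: $\frac{294806246}{2955713459731} + \frac{694955044 \sqrt{21270}}{14778567298655} \approx 0.0069579$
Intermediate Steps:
$H = \sqrt{21270}$ ($H = \sqrt{\left(11622 + 2395\right) + 7253} = \sqrt{14017 + 7253} = \sqrt{21270} \approx 145.84$)
$f = - \frac{55915}{26362}$ ($f = \frac{-33099 - 22816}{26325 + 37} = - \frac{55915}{26362} \approx -2.121$)
$\frac{1}{H + f} = \frac{1}{\sqrt{21270} - \frac{55915}{26362}} = \frac{1}{- \frac{55915}{26362} + \sqrt{21270}}$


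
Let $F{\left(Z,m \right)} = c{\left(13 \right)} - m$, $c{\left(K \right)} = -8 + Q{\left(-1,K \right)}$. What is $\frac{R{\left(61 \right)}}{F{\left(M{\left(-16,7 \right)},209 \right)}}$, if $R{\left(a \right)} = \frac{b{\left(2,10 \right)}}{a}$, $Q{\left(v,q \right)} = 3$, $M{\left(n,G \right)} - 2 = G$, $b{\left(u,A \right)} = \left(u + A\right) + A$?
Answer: $- \frac{11}{6527} \approx -0.0016853$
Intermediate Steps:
$b{\left(u,A \right)} = u + 2 A$ ($b{\left(u,A \right)} = \left(A + u\right) + A = u + 2 A$)
$M{\left(n,G \right)} = 2 + G$
$c{\left(K \right)} = -5$ ($c{\left(K \right)} = -8 + 3 = -5$)
$R{\left(a \right)} = \frac{22}{a}$ ($R{\left(a \right)} = \frac{2 + 2 \cdot 10}{a} = \frac{2 + 20}{a} = \frac{22}{a}$)
$F{\left(Z,m \right)} = -5 - m$
$\frac{R{\left(61 \right)}}{F{\left(M{\left(-16,7 \right)},209 \right)}} = \frac{22 \cdot \frac{1}{61}}{-5 - 209} = \frac{22}{61 \left(-214\right)} = \frac{22}{61} \left(- \frac{1}{214}\right) = - \frac{11}{6527}$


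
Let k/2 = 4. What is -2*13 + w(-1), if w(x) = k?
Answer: -18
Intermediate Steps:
k = 8 (k = 2*4 = 8)
w(x) = 8
-2*13 + w(-1) = -2*13 + 8 = -26 + 8 = -18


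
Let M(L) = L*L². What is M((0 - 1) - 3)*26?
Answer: -1664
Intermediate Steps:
M(L) = L³
M((0 - 1) - 3)*26 = ((0 - 1) - 3)³*26 = (-1 - 3)³*26 = (-4)³*26 = -64*26 = -1664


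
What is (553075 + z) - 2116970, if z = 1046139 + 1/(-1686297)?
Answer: -873090389533/1686297 ≈ -5.1776e+5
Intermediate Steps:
z = 1764101057282/1686297 (z = 1046139 - 1/1686297 = 1764101057282/1686297 ≈ 1.0461e+6)
(553075 + z) - 2116970 = (553075 + 1764101057282/1686297) - 2116970 = 2696749770557/1686297 - 2116970 = -873090389533/1686297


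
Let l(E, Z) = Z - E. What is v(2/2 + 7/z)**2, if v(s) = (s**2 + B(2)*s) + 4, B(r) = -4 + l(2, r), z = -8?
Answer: 50625/4096 ≈ 12.360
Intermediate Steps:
B(r) = -6 + r (B(r) = -4 + (r - 1*2) = -4 + (r - 2) = -4 + (-2 + r) = -6 + r)
v(s) = 4 + s**2 - 4*s (v(s) = (s**2 + (-6 + 2)*s) + 4 = (s**2 - 4*s) + 4 = 4 + s**2 - 4*s)
v(2/2 + 7/z)**2 = (4 + (2/2 + 7/(-8))**2 - 4*(2/2 + 7/(-8)))**2 = (4 + (2*(1/2) + 7*(-1/8))**2 - 4*(2*(1/2) + 7*(-1/8)))**2 = (4 + (1 - 7/8)**2 - 4*(1 - 7/8))**2 = (4 + (1/8)**2 - 4*1/8)**2 = (4 + 1/64 - 1/2)**2 = (225/64)**2 = 50625/4096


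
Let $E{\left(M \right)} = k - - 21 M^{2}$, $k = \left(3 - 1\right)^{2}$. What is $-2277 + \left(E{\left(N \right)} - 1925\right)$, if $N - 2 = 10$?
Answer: $-1174$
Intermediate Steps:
$N = 12$ ($N = 2 + 10 = 12$)
$k = 4$ ($k = 2^{2} = 4$)
$E{\left(M \right)} = 4 + 21 M^{2}$ ($E{\left(M \right)} = 4 - - 21 M^{2} = 4 + 21 M^{2}$)
$-2277 + \left(E{\left(N \right)} - 1925\right) = -2277 + \left(\left(4 + 21 \cdot 12^{2}\right) - 1925\right) = -2277 + \left(\left(4 + 21 \cdot 144\right) - 1925\right) = -2277 + \left(\left(4 + 3024\right) - 1925\right) = -2277 + \left(3028 - 1925\right) = -2277 + 1103 = -1174$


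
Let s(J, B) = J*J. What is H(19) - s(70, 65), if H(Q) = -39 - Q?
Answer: -4958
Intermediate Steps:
s(J, B) = J²
H(19) - s(70, 65) = (-39 - 1*19) - 1*70² = (-39 - 19) - 1*4900 = -58 - 4900 = -4958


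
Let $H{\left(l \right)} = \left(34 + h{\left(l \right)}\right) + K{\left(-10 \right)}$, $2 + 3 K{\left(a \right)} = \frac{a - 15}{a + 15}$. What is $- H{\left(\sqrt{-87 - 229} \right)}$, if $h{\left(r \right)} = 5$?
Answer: $- \frac{110}{3} \approx -36.667$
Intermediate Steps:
$K{\left(a \right)} = - \frac{2}{3} + \frac{-15 + a}{3 \left(15 + a\right)}$ ($K{\left(a \right)} = - \frac{2}{3} + \frac{\left(a - 15\right) \frac{1}{a + 15}}{3} = - \frac{2}{3} + \frac{\left(-15 + a\right) \frac{1}{15 + a}}{3} = - \frac{2}{3} + \frac{\frac{1}{15 + a} \left(-15 + a\right)}{3} = - \frac{2}{3} + \frac{-15 + a}{3 \left(15 + a\right)}$)
$H{\left(l \right)} = \frac{110}{3}$ ($H{\left(l \right)} = \left(34 + 5\right) + \frac{-45 - -10}{3 \left(15 - 10\right)} = 39 + \frac{-45 + 10}{3 \cdot 5} = 39 + \frac{1}{3} \cdot \frac{1}{5} \left(-35\right) = 39 - \frac{7}{3} = \frac{110}{3}$)
$- H{\left(\sqrt{-87 - 229} \right)} = \left(-1\right) \frac{110}{3} = - \frac{110}{3}$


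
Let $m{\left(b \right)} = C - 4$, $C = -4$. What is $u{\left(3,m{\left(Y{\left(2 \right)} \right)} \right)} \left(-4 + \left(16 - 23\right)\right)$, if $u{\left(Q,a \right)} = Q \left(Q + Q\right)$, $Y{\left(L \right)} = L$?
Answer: $-198$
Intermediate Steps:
$m{\left(b \right)} = -8$ ($m{\left(b \right)} = -4 - 4 = -8$)
$u{\left(Q,a \right)} = 2 Q^{2}$ ($u{\left(Q,a \right)} = Q 2 Q = 2 Q^{2}$)
$u{\left(3,m{\left(Y{\left(2 \right)} \right)} \right)} \left(-4 + \left(16 - 23\right)\right) = 2 \cdot 3^{2} \left(-4 + \left(16 - 23\right)\right) = 2 \cdot 9 \left(-4 - 7\right) = 18 \left(-11\right) = -198$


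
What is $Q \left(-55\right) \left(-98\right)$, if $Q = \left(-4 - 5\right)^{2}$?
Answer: $436590$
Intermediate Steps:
$Q = 81$ ($Q = \left(-9\right)^{2} = 81$)
$Q \left(-55\right) \left(-98\right) = 81 \left(-55\right) \left(-98\right) = \left(-4455\right) \left(-98\right) = 436590$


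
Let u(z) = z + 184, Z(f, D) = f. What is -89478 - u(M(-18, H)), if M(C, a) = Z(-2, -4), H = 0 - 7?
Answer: -89660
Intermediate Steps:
H = -7
M(C, a) = -2
u(z) = 184 + z
-89478 - u(M(-18, H)) = -89478 - (184 - 2) = -89478 - 1*182 = -89478 - 182 = -89660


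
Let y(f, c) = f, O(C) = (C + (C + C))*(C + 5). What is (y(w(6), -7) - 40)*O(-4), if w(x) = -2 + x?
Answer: 432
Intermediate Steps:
O(C) = 3*C*(5 + C) (O(C) = (C + 2*C)*(5 + C) = (3*C)*(5 + C) = 3*C*(5 + C))
(y(w(6), -7) - 40)*O(-4) = ((-2 + 6) - 40)*(3*(-4)*(5 - 4)) = (4 - 40)*(3*(-4)*1) = -36*(-12) = 432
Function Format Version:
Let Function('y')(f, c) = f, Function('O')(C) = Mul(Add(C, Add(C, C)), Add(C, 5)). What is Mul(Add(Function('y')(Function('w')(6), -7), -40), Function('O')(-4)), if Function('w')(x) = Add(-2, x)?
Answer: 432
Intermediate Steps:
Function('O')(C) = Mul(3, C, Add(5, C)) (Function('O')(C) = Mul(Add(C, Mul(2, C)), Add(5, C)) = Mul(Mul(3, C), Add(5, C)) = Mul(3, C, Add(5, C)))
Mul(Add(Function('y')(Function('w')(6), -7), -40), Function('O')(-4)) = Mul(Add(Add(-2, 6), -40), Mul(3, -4, Add(5, -4))) = Mul(Add(4, -40), Mul(3, -4, 1)) = Mul(-36, -12) = 432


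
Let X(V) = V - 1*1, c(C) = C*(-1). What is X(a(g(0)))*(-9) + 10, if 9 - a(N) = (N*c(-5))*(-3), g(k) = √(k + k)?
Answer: -62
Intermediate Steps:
c(C) = -C
g(k) = √2*√k (g(k) = √(2*k) = √2*√k)
a(N) = 9 + 15*N (a(N) = 9 - N*(-1*(-5))*(-3) = 9 - N*5*(-3) = 9 - 5*N*(-3) = 9 - (-15)*N = 9 + 15*N)
X(V) = -1 + V (X(V) = V - 1 = -1 + V)
X(a(g(0)))*(-9) + 10 = (-1 + (9 + 15*(√2*√0)))*(-9) + 10 = (-1 + (9 + 15*(√2*0)))*(-9) + 10 = (-1 + (9 + 15*0))*(-9) + 10 = (-1 + (9 + 0))*(-9) + 10 = (-1 + 9)*(-9) + 10 = 8*(-9) + 10 = -72 + 10 = -62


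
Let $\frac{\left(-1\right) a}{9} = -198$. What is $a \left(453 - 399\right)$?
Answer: $96228$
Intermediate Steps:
$a = 1782$ ($a = \left(-9\right) \left(-198\right) = 1782$)
$a \left(453 - 399\right) = 1782 \left(453 - 399\right) = 1782 \cdot 54 = 96228$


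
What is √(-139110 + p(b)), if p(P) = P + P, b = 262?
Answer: I*√138586 ≈ 372.27*I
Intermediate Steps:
p(P) = 2*P
√(-139110 + p(b)) = √(-139110 + 2*262) = √(-139110 + 524) = √(-138586) = I*√138586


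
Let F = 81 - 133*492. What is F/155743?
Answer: -65355/155743 ≈ -0.41963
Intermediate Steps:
F = -65355 (F = 81 - 65436 = -65355)
F/155743 = -65355/155743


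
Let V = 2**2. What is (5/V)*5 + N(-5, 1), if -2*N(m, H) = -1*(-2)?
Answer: 21/4 ≈ 5.2500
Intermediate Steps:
V = 4
N(m, H) = -1 (N(m, H) = -(-1)*(-2)/2 = -1/2*2 = -1)
(5/V)*5 + N(-5, 1) = (5/4)*5 - 1 = 25/4 - 1 = 21/4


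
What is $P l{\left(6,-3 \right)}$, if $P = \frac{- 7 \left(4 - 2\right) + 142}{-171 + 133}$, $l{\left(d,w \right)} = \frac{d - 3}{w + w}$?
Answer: $\frac{32}{19} \approx 1.6842$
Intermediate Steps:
$l{\left(d,w \right)} = \frac{-3 + d}{2 w}$
$P = - \frac{64}{19}$ ($P = \frac{\left(-7\right) 2 + 142}{-38} = \left(-14 + 142\right) \left(- \frac{1}{38}\right) = 128 \left(- \frac{1}{38}\right) = - \frac{64}{19} \approx -3.3684$)
$P l{\left(6,-3 \right)} = - \frac{64 \frac{-3 + 6}{2 \left(-3\right)}}{19} = - \frac{64 \cdot \frac{1}{2} \left(- \frac{1}{3}\right) 3}{19} = \left(- \frac{64}{19}\right) \left(- \frac{1}{2}\right) = \frac{32}{19}$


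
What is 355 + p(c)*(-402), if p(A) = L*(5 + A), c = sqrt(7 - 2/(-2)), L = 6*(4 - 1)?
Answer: -35825 - 14472*sqrt(2) ≈ -56292.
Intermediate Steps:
L = 18 (L = 6*3 = 18)
c = 2*sqrt(2) (c = sqrt(7 - 2*(-1/2)) = sqrt(7 + 1) = sqrt(8) = 2*sqrt(2) ≈ 2.8284)
p(A) = 90 + 18*A (p(A) = 18*(5 + A) = 90 + 18*A)
355 + p(c)*(-402) = 355 + (90 + 18*(2*sqrt(2)))*(-402) = 355 + (90 + 36*sqrt(2))*(-402) = 355 + (-36180 - 14472*sqrt(2)) = -35825 - 14472*sqrt(2)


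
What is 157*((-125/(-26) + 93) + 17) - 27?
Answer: 467943/26 ≈ 17998.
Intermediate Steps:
157*((-125/(-26) + 93) + 17) - 27 = 157*((-125*(-1/26) + 93) + 17) - 27 = 157*((125/26 + 93) + 17) - 27 = 157*(2543/26 + 17) - 27 = 157*(2985/26) - 27 = 468645/26 - 27 = 467943/26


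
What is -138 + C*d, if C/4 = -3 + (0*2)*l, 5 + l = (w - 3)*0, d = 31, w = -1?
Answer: -510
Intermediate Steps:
l = -5 (l = -5 + (-1 - 3)*0 = -5 - 4*0 = -5 + 0 = -5)
C = -12 (C = 4*(-3 + (0*2)*(-5)) = 4*(-3 + 0*(-5)) = 4*(-3 + 0) = 4*(-3) = -12)
-138 + C*d = -138 - 12*31 = -138 - 372 = -510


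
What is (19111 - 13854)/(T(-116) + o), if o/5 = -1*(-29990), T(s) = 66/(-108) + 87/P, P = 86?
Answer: 290637/8290115 ≈ 0.035058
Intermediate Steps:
T(s) = 155/387 (T(s) = 66/(-108) + 87/86 = 66*(-1/108) + 87*(1/86) = -11/18 + 87/86 = 155/387)
o = 149950 (o = 5*(-1*(-29990)) = 5*29990 = 149950)
(19111 - 13854)/(T(-116) + o) = (19111 - 13854)/(155/387 + 149950) = 5257/(58030805/387) = 5257*(387/58030805) = 290637/8290115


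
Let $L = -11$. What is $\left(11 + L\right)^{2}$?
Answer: $0$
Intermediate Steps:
$\left(11 + L\right)^{2} = \left(11 - 11\right)^{2} = 0^{2} = 0$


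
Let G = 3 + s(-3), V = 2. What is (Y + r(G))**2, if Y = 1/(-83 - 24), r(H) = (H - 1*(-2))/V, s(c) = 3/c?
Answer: 45369/11449 ≈ 3.9627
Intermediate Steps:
G = 2 (G = 3 + 3/(-3) = 3 + 3*(-1/3) = 3 - 1 = 2)
r(H) = 1 + H/2 (r(H) = (H - 1*(-2))/2 = (H + 2)*(1/2) = (2 + H)*(1/2) = 1 + H/2)
Y = -1/107 (Y = 1/(-107) = -1/107 ≈ -0.0093458)
(Y + r(G))**2 = (-1/107 + (1 + (1/2)*2))**2 = (-1/107 + (1 + 1))**2 = (-1/107 + 2)**2 = (213/107)**2 = 45369/11449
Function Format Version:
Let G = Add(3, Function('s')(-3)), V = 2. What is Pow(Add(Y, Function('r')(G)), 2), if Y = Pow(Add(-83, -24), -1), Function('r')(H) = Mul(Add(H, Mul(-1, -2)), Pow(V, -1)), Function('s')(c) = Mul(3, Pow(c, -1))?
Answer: Rational(45369, 11449) ≈ 3.9627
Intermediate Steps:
G = 2 (G = Add(3, Mul(3, Pow(-3, -1))) = Add(3, Mul(3, Rational(-1, 3))) = Add(3, -1) = 2)
Function('r')(H) = Add(1, Mul(Rational(1, 2), H)) (Function('r')(H) = Mul(Add(H, Mul(-1, -2)), Pow(2, -1)) = Mul(Add(H, 2), Rational(1, 2)) = Mul(Add(2, H), Rational(1, 2)) = Add(1, Mul(Rational(1, 2), H)))
Y = Rational(-1, 107) (Y = Pow(-107, -1) = Rational(-1, 107) ≈ -0.0093458)
Pow(Add(Y, Function('r')(G)), 2) = Pow(Add(Rational(-1, 107), Add(1, Mul(Rational(1, 2), 2))), 2) = Pow(Add(Rational(-1, 107), Add(1, 1)), 2) = Pow(Add(Rational(-1, 107), 2), 2) = Pow(Rational(213, 107), 2) = Rational(45369, 11449)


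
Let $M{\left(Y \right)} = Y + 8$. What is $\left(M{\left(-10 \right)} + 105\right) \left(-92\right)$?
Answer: $-9476$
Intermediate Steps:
$M{\left(Y \right)} = 8 + Y$
$\left(M{\left(-10 \right)} + 105\right) \left(-92\right) = \left(\left(8 - 10\right) + 105\right) \left(-92\right) = \left(-2 + 105\right) \left(-92\right) = 103 \left(-92\right) = -9476$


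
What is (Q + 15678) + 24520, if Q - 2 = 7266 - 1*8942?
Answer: 38524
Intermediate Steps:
Q = -1674 (Q = 2 + (7266 - 1*8942) = 2 + (7266 - 8942) = 2 - 1676 = -1674)
(Q + 15678) + 24520 = (-1674 + 15678) + 24520 = 14004 + 24520 = 38524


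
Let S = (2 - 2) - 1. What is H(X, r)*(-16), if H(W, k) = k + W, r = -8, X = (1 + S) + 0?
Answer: 128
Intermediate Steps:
S = -1 (S = 0 - 1 = -1)
X = 0 (X = (1 - 1) + 0 = 0 + 0 = 0)
H(W, k) = W + k
H(X, r)*(-16) = (0 - 8)*(-16) = -8*(-16) = 128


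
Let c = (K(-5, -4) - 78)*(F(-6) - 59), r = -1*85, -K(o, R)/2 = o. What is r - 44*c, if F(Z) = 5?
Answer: -161653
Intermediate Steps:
K(o, R) = -2*o
r = -85
c = 3672 (c = (-2*(-5) - 78)*(5 - 59) = (10 - 78)*(-54) = -68*(-54) = 3672)
r - 44*c = -85 - 44*3672 = -85 - 161568 = -161653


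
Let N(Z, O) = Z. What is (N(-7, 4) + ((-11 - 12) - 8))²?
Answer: 1444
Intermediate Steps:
(N(-7, 4) + ((-11 - 12) - 8))² = (-7 + ((-11 - 12) - 8))² = (-7 + (-23 - 8))² = (-7 - 31)² = (-38)² = 1444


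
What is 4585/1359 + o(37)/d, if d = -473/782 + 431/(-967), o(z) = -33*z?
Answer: 419474890357/359878149 ≈ 1165.6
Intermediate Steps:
d = -794433/756194 (d = -473*1/782 + 431*(-1/967) = -473/782 - 431/967 = -794433/756194 ≈ -1.0506)
4585/1359 + o(37)/d = 4585/1359 + (-33*37)/(-794433/756194) = 4585*(1/1359) - 1221*(-756194/794433) = 4585/1359 + 307770958/264811 = 419474890357/359878149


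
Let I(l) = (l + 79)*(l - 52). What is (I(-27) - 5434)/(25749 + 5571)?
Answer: -4771/15660 ≈ -0.30466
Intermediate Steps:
I(l) = (-52 + l)*(79 + l) (I(l) = (79 + l)*(-52 + l) = (-52 + l)*(79 + l))
(I(-27) - 5434)/(25749 + 5571) = ((-4108 + (-27)**2 + 27*(-27)) - 5434)/(25749 + 5571) = ((-4108 + 729 - 729) - 5434)/31320 = (-4108 - 5434)*(1/31320) = -9542*1/31320 = -4771/15660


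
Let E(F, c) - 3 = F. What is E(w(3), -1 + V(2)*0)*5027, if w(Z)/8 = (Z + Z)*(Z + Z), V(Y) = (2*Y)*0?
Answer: 1462857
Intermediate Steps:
V(Y) = 0
w(Z) = 32*Z² (w(Z) = 8*((Z + Z)*(Z + Z)) = 8*((2*Z)*(2*Z)) = 8*(4*Z²) = 32*Z²)
E(F, c) = 3 + F
E(w(3), -1 + V(2)*0)*5027 = (3 + 32*3²)*5027 = (3 + 32*9)*5027 = (3 + 288)*5027 = 291*5027 = 1462857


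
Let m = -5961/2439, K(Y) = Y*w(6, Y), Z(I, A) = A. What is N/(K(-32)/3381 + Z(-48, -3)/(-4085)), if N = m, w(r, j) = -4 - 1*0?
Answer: -9147740665/144449233 ≈ -63.328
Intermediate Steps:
w(r, j) = -4 (w(r, j) = -4 + 0 = -4)
K(Y) = -4*Y (K(Y) = Y*(-4) = -4*Y)
m = -1987/813 (m = -5961*1/2439 = -1987/813 ≈ -2.4440)
N = -1987/813 ≈ -2.4440
N/(K(-32)/3381 + Z(-48, -3)/(-4085)) = -1987/(813*(-4*(-32)/3381 - 3/(-4085))) = -1987/(813*(128*(1/3381) - 3*(-1/4085))) = -1987/(813*(128/3381 + 3/4085)) = -1987/(813*533023/13811385) = -1987/813*13811385/533023 = -9147740665/144449233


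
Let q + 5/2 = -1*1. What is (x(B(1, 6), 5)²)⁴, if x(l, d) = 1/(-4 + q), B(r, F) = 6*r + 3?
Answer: 256/2562890625 ≈ 9.9887e-8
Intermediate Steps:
q = -7/2 (q = -5/2 - 1*1 = -5/2 - 1 = -7/2 ≈ -3.5000)
B(r, F) = 3 + 6*r
x(l, d) = -2/15 (x(l, d) = 1/(-4 - 7/2) = 1/(-15/2) = -2/15)
(x(B(1, 6), 5)²)⁴ = ((-2/15)²)⁴ = (4/225)⁴ = 256/2562890625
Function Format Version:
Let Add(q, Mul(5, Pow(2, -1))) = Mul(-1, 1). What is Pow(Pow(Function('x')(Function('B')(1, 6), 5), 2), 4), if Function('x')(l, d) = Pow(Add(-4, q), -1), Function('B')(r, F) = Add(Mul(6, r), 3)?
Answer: Rational(256, 2562890625) ≈ 9.9887e-8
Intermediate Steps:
q = Rational(-7, 2) (q = Add(Rational(-5, 2), Mul(-1, 1)) = Add(Rational(-5, 2), -1) = Rational(-7, 2) ≈ -3.5000)
Function('B')(r, F) = Add(3, Mul(6, r))
Function('x')(l, d) = Rational(-2, 15) (Function('x')(l, d) = Pow(Add(-4, Rational(-7, 2)), -1) = Pow(Rational(-15, 2), -1) = Rational(-2, 15))
Pow(Pow(Function('x')(Function('B')(1, 6), 5), 2), 4) = Pow(Pow(Rational(-2, 15), 2), 4) = Pow(Rational(4, 225), 4) = Rational(256, 2562890625)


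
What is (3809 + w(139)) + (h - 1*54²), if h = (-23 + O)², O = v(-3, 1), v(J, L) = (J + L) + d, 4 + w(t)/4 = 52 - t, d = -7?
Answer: 1553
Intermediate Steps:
w(t) = 192 - 4*t (w(t) = -16 + 4*(52 - t) = -16 + (208 - 4*t) = 192 - 4*t)
v(J, L) = -7 + J + L (v(J, L) = (J + L) - 7 = -7 + J + L)
O = -9 (O = -7 - 3 + 1 = -9)
h = 1024 (h = (-23 - 9)² = (-32)² = 1024)
(3809 + w(139)) + (h - 1*54²) = (3809 + (192 - 4*139)) + (1024 - 1*54²) = (3809 + (192 - 556)) + (1024 - 1*2916) = (3809 - 364) + (1024 - 2916) = 3445 - 1892 = 1553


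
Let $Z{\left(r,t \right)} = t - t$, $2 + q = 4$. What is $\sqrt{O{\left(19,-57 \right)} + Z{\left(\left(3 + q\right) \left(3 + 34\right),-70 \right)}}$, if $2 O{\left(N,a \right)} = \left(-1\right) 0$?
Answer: $0$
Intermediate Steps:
$q = 2$ ($q = -2 + 4 = 2$)
$Z{\left(r,t \right)} = 0$
$O{\left(N,a \right)} = 0$ ($O{\left(N,a \right)} = \frac{\left(-1\right) 0}{2} = \frac{1}{2} \cdot 0 = 0$)
$\sqrt{O{\left(19,-57 \right)} + Z{\left(\left(3 + q\right) \left(3 + 34\right),-70 \right)}} = \sqrt{0 + 0} = \sqrt{0} = 0$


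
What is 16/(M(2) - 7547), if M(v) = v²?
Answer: -16/7543 ≈ -0.0021212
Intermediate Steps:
16/(M(2) - 7547) = 16/(2² - 7547) = 16/(4 - 7547) = 16/(-7543) = -1/7543*16 = -16/7543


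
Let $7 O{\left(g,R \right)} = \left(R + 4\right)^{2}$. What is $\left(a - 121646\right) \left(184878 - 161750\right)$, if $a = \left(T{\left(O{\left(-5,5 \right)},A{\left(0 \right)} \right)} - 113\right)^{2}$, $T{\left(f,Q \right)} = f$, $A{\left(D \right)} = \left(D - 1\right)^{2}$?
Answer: $-2575493488$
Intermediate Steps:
$A{\left(D \right)} = \left(-1 + D\right)^{2}$
$O{\left(g,R \right)} = \frac{\left(4 + R\right)^{2}}{7}$ ($O{\left(g,R \right)} = \frac{\left(R + 4\right)^{2}}{7} = \frac{\left(4 + R\right)^{2}}{7}$)
$a = \frac{504100}{49}$ ($a = \left(\frac{\left(4 + 5\right)^{2}}{7} - 113\right)^{2} = \left(\frac{9^{2}}{7} - 113\right)^{2} = \left(\frac{1}{7} \cdot 81 - 113\right)^{2} = \left(\frac{81}{7} - 113\right)^{2} = \left(- \frac{710}{7}\right)^{2} = \frac{504100}{49} \approx 10288.0$)
$\left(a - 121646\right) \left(184878 - 161750\right) = \left(\frac{504100}{49} - 121646\right) \left(184878 - 161750\right) = \left(- \frac{5456554}{49}\right) 23128 = -2575493488$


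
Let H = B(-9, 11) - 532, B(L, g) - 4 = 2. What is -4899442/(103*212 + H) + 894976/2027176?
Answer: -619559956077/2699945035 ≈ -229.47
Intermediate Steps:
B(L, g) = 6 (B(L, g) = 4 + 2 = 6)
H = -526 (H = 6 - 532 = -526)
-4899442/(103*212 + H) + 894976/2027176 = -4899442/(103*212 - 526) + 894976/2027176 = -4899442/(21836 - 526) + 894976*(1/2027176) = -4899442/21310 + 111872/253397 = -4899442*1/21310 + 111872/253397 = -2449721/10655 + 111872/253397 = -619559956077/2699945035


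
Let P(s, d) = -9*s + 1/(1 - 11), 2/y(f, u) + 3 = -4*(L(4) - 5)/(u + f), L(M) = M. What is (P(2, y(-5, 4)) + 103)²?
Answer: 720801/100 ≈ 7208.0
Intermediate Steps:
y(f, u) = 2/(-3 + 4/(f + u)) (y(f, u) = 2/(-3 - 4*(4 - 5)/(u + f)) = 2/(-3 - (-4)/(f + u)) = 2/(-3 + 4/(f + u)))
P(s, d) = -⅒ - 9*s (P(s, d) = -9*s + 1/(-10) = -9*s - ⅒ = -⅒ - 9*s)
(P(2, y(-5, 4)) + 103)² = ((-⅒ - 9*2) + 103)² = ((-⅒ - 18) + 103)² = (-181/10 + 103)² = (849/10)² = 720801/100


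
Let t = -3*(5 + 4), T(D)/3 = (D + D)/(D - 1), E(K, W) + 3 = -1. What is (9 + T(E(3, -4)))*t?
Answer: -1863/5 ≈ -372.60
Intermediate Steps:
E(K, W) = -4 (E(K, W) = -3 - 1 = -4)
T(D) = 6*D/(-1 + D) (T(D) = 3*((D + D)/(D - 1)) = 3*((2*D)/(-1 + D)) = 3*(2*D/(-1 + D)) = 6*D/(-1 + D))
t = -27 (t = -3*9 = -27)
(9 + T(E(3, -4)))*t = (9 + 6*(-4)/(-1 - 4))*(-27) = (9 + 6*(-4)/(-5))*(-27) = (9 + 6*(-4)*(-1/5))*(-27) = (9 + 24/5)*(-27) = (69/5)*(-27) = -1863/5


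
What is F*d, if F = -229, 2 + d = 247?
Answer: -56105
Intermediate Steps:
d = 245 (d = -2 + 247 = 245)
F*d = -229*245 = -56105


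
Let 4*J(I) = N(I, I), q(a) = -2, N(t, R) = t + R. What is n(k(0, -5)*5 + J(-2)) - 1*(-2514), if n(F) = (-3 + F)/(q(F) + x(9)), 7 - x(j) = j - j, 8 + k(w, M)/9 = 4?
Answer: 12386/5 ≈ 2477.2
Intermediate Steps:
N(t, R) = R + t
k(w, M) = -36 (k(w, M) = -72 + 9*4 = -72 + 36 = -36)
x(j) = 7 (x(j) = 7 - (j - j) = 7 - 1*0 = 7 + 0 = 7)
J(I) = I/2 (J(I) = (I + I)/4 = (2*I)/4 = I/2)
n(F) = -⅗ + F/5 (n(F) = (-3 + F)/(-2 + 7) = (-3 + F)/5 = (-3 + F)*(⅕) = -⅗ + F/5)
n(k(0, -5)*5 + J(-2)) - 1*(-2514) = (-⅗ + (-36*5 + (½)*(-2))/5) - 1*(-2514) = (-⅗ + (-180 - 1)/5) + 2514 = (-⅗ + (⅕)*(-181)) + 2514 = (-⅗ - 181/5) + 2514 = -184/5 + 2514 = 12386/5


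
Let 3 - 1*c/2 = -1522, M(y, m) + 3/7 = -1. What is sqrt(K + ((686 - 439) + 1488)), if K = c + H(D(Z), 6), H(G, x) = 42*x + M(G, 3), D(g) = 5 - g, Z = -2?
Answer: sqrt(246743)/7 ≈ 70.962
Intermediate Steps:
M(y, m) = -10/7 (M(y, m) = -3/7 - 1 = -10/7)
H(G, x) = -10/7 + 42*x (H(G, x) = 42*x - 10/7 = -10/7 + 42*x)
c = 3050 (c = 6 - 2*(-1522) = 6 + 3044 = 3050)
K = 23104/7 (K = 3050 + (-10/7 + 42*6) = 3050 + (-10/7 + 252) = 3050 + 1754/7 = 23104/7 ≈ 3300.6)
sqrt(K + ((686 - 439) + 1488)) = sqrt(23104/7 + ((686 - 439) + 1488)) = sqrt(23104/7 + (247 + 1488)) = sqrt(23104/7 + 1735) = sqrt(35249/7) = sqrt(246743)/7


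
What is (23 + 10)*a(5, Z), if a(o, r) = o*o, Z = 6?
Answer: 825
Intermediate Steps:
a(o, r) = o**2
(23 + 10)*a(5, Z) = (23 + 10)*5**2 = 33*25 = 825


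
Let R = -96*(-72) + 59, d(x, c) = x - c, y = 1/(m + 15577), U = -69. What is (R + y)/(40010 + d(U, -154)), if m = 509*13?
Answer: 30942875/177973686 ≈ 0.17386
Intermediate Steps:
m = 6617
y = 1/22194 (y = 1/(6617 + 15577) = 1/22194 ≈ 4.5057e-5)
R = 6971 (R = 6912 + 59 = 6971)
(R + y)/(40010 + d(U, -154)) = (6971 + 1/22194)/(40010 + (-69 - 1*(-154))) = 154714375/(22194*(40010 + (-69 + 154))) = 154714375/(22194*(40010 + 85)) = (154714375/22194)/40095 = (154714375/22194)*(1/40095) = 30942875/177973686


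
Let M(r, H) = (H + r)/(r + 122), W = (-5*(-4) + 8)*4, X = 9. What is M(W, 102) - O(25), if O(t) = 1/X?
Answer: 94/117 ≈ 0.80342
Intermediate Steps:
W = 112 (W = (20 + 8)*4 = 28*4 = 112)
O(t) = ⅑ (O(t) = 1/9 = ⅑)
M(r, H) = (H + r)/(122 + r)
M(W, 102) - O(25) = (102 + 112)/(122 + 112) - 1*⅑ = 214/234 - ⅑ = (1/234)*214 - ⅑ = 107/117 - ⅑ = 94/117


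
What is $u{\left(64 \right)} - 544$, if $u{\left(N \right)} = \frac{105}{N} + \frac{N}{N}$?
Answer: $- \frac{34647}{64} \approx -541.36$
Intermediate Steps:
$u{\left(N \right)} = 1 + \frac{105}{N}$ ($u{\left(N \right)} = \frac{105}{N} + 1 = 1 + \frac{105}{N}$)
$u{\left(64 \right)} - 544 = \frac{105 + 64}{64} - 544 = \frac{1}{64} \cdot 169 - 544 = \frac{169}{64} - 544 = - \frac{34647}{64}$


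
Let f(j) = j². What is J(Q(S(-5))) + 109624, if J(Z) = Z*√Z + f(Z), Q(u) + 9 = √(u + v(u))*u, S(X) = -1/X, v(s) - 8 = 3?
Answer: 109624 + (225 - 2*√70)²/625 - I*(225 - 2*√70)^(3/2)/125 ≈ 1.0969e+5 - 24.045*I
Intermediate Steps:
v(s) = 11 (v(s) = 8 + 3 = 11)
Q(u) = -9 + u*√(11 + u) (Q(u) = -9 + √(u + 11)*u = -9 + √(11 + u)*u = -9 + u*√(11 + u))
J(Z) = Z² + Z^(3/2) (J(Z) = Z*√Z + Z² = Z^(3/2) + Z² = Z² + Z^(3/2))
J(Q(S(-5))) + 109624 = ((-9 + (-1/(-5))*√(11 - 1/(-5)))² + (-9 + (-1/(-5))*√(11 - 1/(-5)))^(3/2)) + 109624 = ((-9 + (-1*(-⅕))*√(11 - 1*(-⅕)))² + (-9 + (-1*(-⅕))*√(11 - 1*(-⅕)))^(3/2)) + 109624 = ((-9 + √(11 + ⅕)/5)² + (-9 + √(11 + ⅕)/5)^(3/2)) + 109624 = ((-9 + √(56/5)/5)² + (-9 + √(56/5)/5)^(3/2)) + 109624 = ((-9 + (2*√70/5)/5)² + (-9 + (2*√70/5)/5)^(3/2)) + 109624 = ((-9 + 2*√70/25)² + (-9 + 2*√70/25)^(3/2)) + 109624 = 109624 + (-9 + 2*√70/25)² + (-9 + 2*√70/25)^(3/2)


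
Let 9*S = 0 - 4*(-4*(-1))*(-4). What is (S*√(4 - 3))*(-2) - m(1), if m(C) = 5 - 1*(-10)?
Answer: -263/9 ≈ -29.222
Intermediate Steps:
m(C) = 15 (m(C) = 5 + 10 = 15)
S = 64/9 (S = (0 - 4*(-4*(-1))*(-4))/9 = (0 - 16*(-4))/9 = (0 - 4*(-16))/9 = (0 + 64)/9 = (⅑)*64 = 64/9 ≈ 7.1111)
(S*√(4 - 3))*(-2) - m(1) = (64*√(4 - 3)/9)*(-2) - 1*15 = (64*√1/9)*(-2) - 15 = ((64/9)*1)*(-2) - 15 = (64/9)*(-2) - 15 = -128/9 - 15 = -263/9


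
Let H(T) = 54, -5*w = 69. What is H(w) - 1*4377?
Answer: -4323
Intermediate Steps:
w = -69/5 (w = -1/5*69 = -69/5 ≈ -13.800)
H(w) - 1*4377 = 54 - 1*4377 = 54 - 4377 = -4323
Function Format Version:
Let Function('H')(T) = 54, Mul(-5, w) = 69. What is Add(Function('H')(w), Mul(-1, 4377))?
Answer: -4323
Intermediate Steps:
w = Rational(-69, 5) (w = Mul(Rational(-1, 5), 69) = Rational(-69, 5) ≈ -13.800)
Add(Function('H')(w), Mul(-1, 4377)) = Add(54, Mul(-1, 4377)) = Add(54, -4377) = -4323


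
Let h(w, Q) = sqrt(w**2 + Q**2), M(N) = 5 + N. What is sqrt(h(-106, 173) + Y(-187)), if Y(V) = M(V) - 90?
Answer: sqrt(-272 + sqrt(41165)) ≈ 8.3131*I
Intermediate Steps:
h(w, Q) = sqrt(Q**2 + w**2)
Y(V) = -85 + V (Y(V) = (5 + V) - 90 = -85 + V)
sqrt(h(-106, 173) + Y(-187)) = sqrt(sqrt(173**2 + (-106)**2) + (-85 - 187)) = sqrt(sqrt(29929 + 11236) - 272) = sqrt(sqrt(41165) - 272) = sqrt(-272 + sqrt(41165))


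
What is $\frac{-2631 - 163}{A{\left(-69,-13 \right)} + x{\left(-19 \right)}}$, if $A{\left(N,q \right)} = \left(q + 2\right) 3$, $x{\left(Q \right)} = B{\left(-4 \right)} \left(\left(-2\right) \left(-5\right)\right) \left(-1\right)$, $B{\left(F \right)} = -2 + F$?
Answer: $- \frac{2794}{27} \approx -103.48$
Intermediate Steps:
$x{\left(Q \right)} = 60$ ($x{\left(Q \right)} = \left(-2 - 4\right) \left(\left(-2\right) \left(-5\right)\right) \left(-1\right) = \left(-6\right) 10 \left(-1\right) = \left(-60\right) \left(-1\right) = 60$)
$A{\left(N,q \right)} = 6 + 3 q$ ($A{\left(N,q \right)} = \left(2 + q\right) 3 = 6 + 3 q$)
$\frac{-2631 - 163}{A{\left(-69,-13 \right)} + x{\left(-19 \right)}} = \frac{-2631 - 163}{\left(6 + 3 \left(-13\right)\right) + 60} = - \frac{2794}{\left(6 - 39\right) + 60} = - \frac{2794}{-33 + 60} = - \frac{2794}{27}$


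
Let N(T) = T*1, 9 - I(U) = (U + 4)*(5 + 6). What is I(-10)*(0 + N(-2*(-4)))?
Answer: 600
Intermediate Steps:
I(U) = -35 - 11*U (I(U) = 9 - (U + 4)*(5 + 6) = 9 - (4 + U)*11 = 9 - (44 + 11*U) = 9 + (-44 - 11*U) = -35 - 11*U)
N(T) = T
I(-10)*(0 + N(-2*(-4))) = (-35 - 11*(-10))*(0 - 2*(-4)) = (-35 + 110)*(0 + 8) = 75*8 = 600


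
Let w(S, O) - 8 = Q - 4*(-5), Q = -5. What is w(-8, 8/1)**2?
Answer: 529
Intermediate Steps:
w(S, O) = 23 (w(S, O) = 8 + (-5 - 4*(-5)) = 8 + (-5 + 20) = 8 + 15 = 23)
w(-8, 8/1)**2 = 23**2 = 529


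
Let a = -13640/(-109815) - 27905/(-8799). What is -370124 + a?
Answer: -23842242703667/64417479 ≈ -3.7012e+5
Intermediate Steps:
a = 212293729/64417479 (a = -13640*(-1/109815) - 27905*(-1/8799) = 2728/21963 + 27905/8799 = 212293729/64417479 ≈ 3.2956)
-370124 + a = -370124 + 212293729/64417479 = -23842242703667/64417479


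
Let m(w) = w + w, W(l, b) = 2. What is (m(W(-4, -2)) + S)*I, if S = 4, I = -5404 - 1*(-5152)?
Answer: -2016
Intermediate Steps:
I = -252 (I = -5404 + 5152 = -252)
m(w) = 2*w
(m(W(-4, -2)) + S)*I = (2*2 + 4)*(-252) = (4 + 4)*(-252) = 8*(-252) = -2016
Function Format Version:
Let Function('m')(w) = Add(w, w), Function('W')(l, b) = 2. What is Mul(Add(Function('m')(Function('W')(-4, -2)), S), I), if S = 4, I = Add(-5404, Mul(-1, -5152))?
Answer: -2016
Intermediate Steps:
I = -252 (I = Add(-5404, 5152) = -252)
Function('m')(w) = Mul(2, w)
Mul(Add(Function('m')(Function('W')(-4, -2)), S), I) = Mul(Add(Mul(2, 2), 4), -252) = Mul(Add(4, 4), -252) = Mul(8, -252) = -2016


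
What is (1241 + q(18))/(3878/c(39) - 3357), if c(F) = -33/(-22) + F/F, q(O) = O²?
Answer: -7825/9029 ≈ -0.86665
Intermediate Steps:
c(F) = 5/2 (c(F) = -33*(-1/22) + 1 = 3/2 + 1 = 5/2)
(1241 + q(18))/(3878/c(39) - 3357) = (1241 + 18²)/(3878/(5/2) - 3357) = (1241 + 324)/(3878*(⅖) - 3357) = 1565/(7756/5 - 3357) = 1565/(-9029/5) = 1565*(-5/9029) = -7825/9029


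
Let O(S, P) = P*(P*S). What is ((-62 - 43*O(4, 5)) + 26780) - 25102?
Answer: -2684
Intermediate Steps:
O(S, P) = S*P²
((-62 - 43*O(4, 5)) + 26780) - 25102 = ((-62 - 172*5²) + 26780) - 25102 = ((-62 - 172*25) + 26780) - 25102 = ((-62 - 43*100) + 26780) - 25102 = ((-62 - 4300) + 26780) - 25102 = (-4362 + 26780) - 25102 = 22418 - 25102 = -2684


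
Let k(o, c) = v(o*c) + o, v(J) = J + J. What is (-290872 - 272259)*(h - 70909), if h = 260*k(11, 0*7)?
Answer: 38320501419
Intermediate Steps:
v(J) = 2*J
k(o, c) = o + 2*c*o (k(o, c) = 2*(o*c) + o = 2*(c*o) + o = 2*c*o + o = o + 2*c*o)
h = 2860 (h = 260*(11*(1 + 2*(0*7))) = 260*(11*(1 + 2*0)) = 260*(11*(1 + 0)) = 260*(11*1) = 260*11 = 2860)
(-290872 - 272259)*(h - 70909) = (-290872 - 272259)*(2860 - 70909) = -563131*(-68049) = 38320501419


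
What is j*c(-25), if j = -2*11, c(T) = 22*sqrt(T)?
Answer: -2420*I ≈ -2420.0*I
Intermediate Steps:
j = -22
j*c(-25) = -484*sqrt(-25) = -484*5*I = -2420*I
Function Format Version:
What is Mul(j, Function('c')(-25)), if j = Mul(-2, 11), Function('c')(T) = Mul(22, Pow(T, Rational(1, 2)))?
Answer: Mul(-2420, I) ≈ Mul(-2420.0, I)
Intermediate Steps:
j = -22
Mul(j, Function('c')(-25)) = Mul(-22, Mul(22, Pow(-25, Rational(1, 2)))) = Mul(-22, Mul(22, Mul(5, I))) = Mul(-22, Mul(110, I)) = Mul(-2420, I)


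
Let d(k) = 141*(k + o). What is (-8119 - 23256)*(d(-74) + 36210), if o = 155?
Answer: -1494422625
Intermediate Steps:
d(k) = 21855 + 141*k (d(k) = 141*(k + 155) = 141*(155 + k) = 21855 + 141*k)
(-8119 - 23256)*(d(-74) + 36210) = (-8119 - 23256)*((21855 + 141*(-74)) + 36210) = -31375*((21855 - 10434) + 36210) = -31375*(11421 + 36210) = -31375*47631 = -1494422625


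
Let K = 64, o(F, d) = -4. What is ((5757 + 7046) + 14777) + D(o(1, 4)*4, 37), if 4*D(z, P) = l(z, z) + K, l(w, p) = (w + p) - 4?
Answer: 27587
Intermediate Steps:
l(w, p) = -4 + p + w (l(w, p) = (p + w) - 4 = -4 + p + w)
D(z, P) = 15 + z/2 (D(z, P) = ((-4 + z + z) + 64)/4 = ((-4 + 2*z) + 64)/4 = (60 + 2*z)/4 = 15 + z/2)
((5757 + 7046) + 14777) + D(o(1, 4)*4, 37) = ((5757 + 7046) + 14777) + (15 + (-4*4)/2) = (12803 + 14777) + (15 + (½)*(-16)) = 27580 + (15 - 8) = 27580 + 7 = 27587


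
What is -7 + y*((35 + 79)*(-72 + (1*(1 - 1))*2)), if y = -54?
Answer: 443225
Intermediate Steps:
-7 + y*((35 + 79)*(-72 + (1*(1 - 1))*2)) = -7 - 54*(35 + 79)*(-72 + (1*(1 - 1))*2) = -7 - 6156*(-72 + (1*0)*2) = -7 - 6156*(-72 + 0*2) = -7 - 6156*(-72 + 0) = -7 - 6156*(-72) = -7 - 54*(-8208) = -7 + 443232 = 443225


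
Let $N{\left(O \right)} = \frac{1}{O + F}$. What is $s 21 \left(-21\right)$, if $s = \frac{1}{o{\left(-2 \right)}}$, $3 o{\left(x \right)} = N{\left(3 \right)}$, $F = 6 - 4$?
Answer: $-6615$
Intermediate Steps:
$F = 2$
$N{\left(O \right)} = \frac{1}{2 + O}$ ($N{\left(O \right)} = \frac{1}{O + 2} = \frac{1}{2 + O}$)
$o{\left(x \right)} = \frac{1}{15}$ ($o{\left(x \right)} = \frac{1}{3 \left(2 + 3\right)} = \frac{1}{3 \cdot 5} = \frac{1}{3} \cdot \frac{1}{5} = \frac{1}{15}$)
$s = 15$ ($s = \frac{1}{\frac{1}{15}} = 15$)
$s 21 \left(-21\right) = 15 \cdot 21 \left(-21\right) = 315 \left(-21\right) = -6615$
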